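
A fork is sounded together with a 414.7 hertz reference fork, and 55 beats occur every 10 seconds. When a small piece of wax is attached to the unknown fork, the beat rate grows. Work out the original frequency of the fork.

Beat frequency = 55/10 = 5.5 Hz.
|f − 414.7| = 5.5, so the fork was at either 409.2 Hz or 420.2 Hz.
Loading a fork with wax lowers its frequency; the adjustment lowers the fork's frequency.
The beat rate rose, so the adjustment moved the fork further from 414.7 Hz — it was already below the reference.

409.2 Hz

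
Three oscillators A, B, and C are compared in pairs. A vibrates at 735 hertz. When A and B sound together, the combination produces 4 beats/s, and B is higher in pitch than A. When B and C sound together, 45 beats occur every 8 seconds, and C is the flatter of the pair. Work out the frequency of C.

733.375 Hz

B is above A, so f_B = 735 + 4 = 739 Hz.
B–C: Beat frequency = 45/8 = 5.625 Hz.
C is below B, so f_C = 739 − 5.625 = 733.375 Hz.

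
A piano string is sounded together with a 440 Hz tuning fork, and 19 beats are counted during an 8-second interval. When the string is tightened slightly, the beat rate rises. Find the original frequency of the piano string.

Beat frequency = 19/8 = 2.375 Hz.
|f − 440| = 2.375, so the piano string was at either 437.625 Hz or 442.375 Hz.
Increasing tension raises a string's frequency; the adjustment raises the piano string's frequency.
The beat rate rose, so the adjustment moved the piano string further from 440 Hz — it was already above the reference.

442.375 Hz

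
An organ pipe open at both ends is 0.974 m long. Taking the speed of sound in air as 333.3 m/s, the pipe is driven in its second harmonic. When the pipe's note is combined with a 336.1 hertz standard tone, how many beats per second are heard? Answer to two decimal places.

Open pipe: f_n = n·v/(2L) = 2·333.3/(2·0.974) = 342.1971 Hz.
f_beat = |342.1971 − 336.1| = 6.10 Hz.

6.10 Hz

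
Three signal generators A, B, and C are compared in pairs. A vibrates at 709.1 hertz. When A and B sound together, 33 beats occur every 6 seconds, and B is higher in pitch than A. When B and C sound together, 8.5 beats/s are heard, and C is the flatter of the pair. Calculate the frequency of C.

706.1 Hz

A–B: Beat frequency = 33/6 = 5.5 Hz.
B is above A, so f_B = 709.1 + 5.5 = 714.6 Hz.
C is below B, so f_C = 714.6 − 8.5 = 706.1 Hz.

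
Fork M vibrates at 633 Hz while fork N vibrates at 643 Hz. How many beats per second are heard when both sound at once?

The beat frequency equals the magnitude of the frequency difference.
|633 − 643| = 10 Hz.

10 Hz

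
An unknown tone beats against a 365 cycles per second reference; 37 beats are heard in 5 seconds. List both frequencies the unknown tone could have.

357.6 Hz or 372.4 Hz

Beat frequency = 37/5 = 7.4 Hz.
|f − 365| = 7.4, so f = 365 ± 7.4.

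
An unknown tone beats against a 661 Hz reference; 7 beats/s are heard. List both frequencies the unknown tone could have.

654 Hz or 668 Hz

|f − 661| = 7, so f = 661 ± 7.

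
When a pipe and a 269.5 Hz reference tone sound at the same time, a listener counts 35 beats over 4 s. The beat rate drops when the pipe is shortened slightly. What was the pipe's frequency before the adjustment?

Beat frequency = 35/4 = 8.75 Hz.
|f − 269.5| = 8.75, so the pipe was at either 260.75 Hz or 278.25 Hz.
A shorter pipe has a higher fundamental; the adjustment raises the pipe's frequency.
The beat rate fell, so the adjustment moved the pipe toward 269.5 Hz — it must have started below the reference.

260.75 Hz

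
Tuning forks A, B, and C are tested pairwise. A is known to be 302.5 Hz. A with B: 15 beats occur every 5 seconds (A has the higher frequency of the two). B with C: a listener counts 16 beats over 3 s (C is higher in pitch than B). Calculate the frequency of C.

304.8333 Hz

A–B: Beat frequency = 15/5 = 3 Hz.
B is below A, so f_B = 302.5 − 3 = 299.5 Hz.
B–C: Beat frequency = 16/3 = 5.3333 Hz.
C is above B, so f_C = 299.5 + 5.3333 = 304.8333 Hz.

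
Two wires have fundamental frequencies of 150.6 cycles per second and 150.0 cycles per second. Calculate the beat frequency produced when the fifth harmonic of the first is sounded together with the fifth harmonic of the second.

Fifth harmonic of the first: 5·150.6 = 753.0 Hz.
Fifth harmonic of the second: 5·150.0 = 750.0 Hz.
f_beat = |753.0 − 750.0| = 3.0 Hz.

3.0 Hz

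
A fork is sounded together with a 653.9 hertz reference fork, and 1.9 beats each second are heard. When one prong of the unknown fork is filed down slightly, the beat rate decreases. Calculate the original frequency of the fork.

652 Hz

|f − 653.9| = 1.9, so the fork was at either 652 Hz or 655.8 Hz.
Filing a prong removes mass and raises the fork's frequency; the adjustment raises the fork's frequency.
The beat rate fell, so the adjustment moved the fork toward 653.9 Hz — it must have started below the reference.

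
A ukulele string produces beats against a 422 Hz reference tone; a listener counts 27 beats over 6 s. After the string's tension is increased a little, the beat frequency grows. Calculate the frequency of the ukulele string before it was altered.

426.5 Hz

Beat frequency = 27/6 = 4.5 Hz.
|f − 422| = 4.5, so the ukulele string was at either 417.5 Hz or 426.5 Hz.
Higher tension means higher frequency; the adjustment raises the ukulele string's frequency.
The beat rate rose, so the adjustment moved the ukulele string further from 422 Hz — it was already above the reference.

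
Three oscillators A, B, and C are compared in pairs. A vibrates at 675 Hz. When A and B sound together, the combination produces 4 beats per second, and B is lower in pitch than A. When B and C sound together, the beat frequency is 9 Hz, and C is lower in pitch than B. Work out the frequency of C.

B is below A, so f_B = 675 − 4 = 671 Hz.
C is below B, so f_C = 671 − 9 = 662 Hz.

662 Hz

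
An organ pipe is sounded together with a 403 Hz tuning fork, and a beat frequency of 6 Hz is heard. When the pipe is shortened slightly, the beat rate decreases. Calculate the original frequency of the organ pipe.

|f − 403| = 6, so the organ pipe was at either 397 Hz or 409 Hz.
A shorter pipe has a higher fundamental; the adjustment raises the organ pipe's frequency.
The beat rate fell, so the adjustment moved the organ pipe toward 403 Hz — it must have started below the reference.

397 Hz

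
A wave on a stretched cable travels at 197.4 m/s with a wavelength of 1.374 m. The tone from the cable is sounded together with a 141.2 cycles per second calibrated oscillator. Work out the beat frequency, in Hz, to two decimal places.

2.47 Hz

Source frequency f = v/λ = 197.4/1.374 = 143.6681 Hz.
f_beat = |143.6681 − 141.2| = 2.47 Hz.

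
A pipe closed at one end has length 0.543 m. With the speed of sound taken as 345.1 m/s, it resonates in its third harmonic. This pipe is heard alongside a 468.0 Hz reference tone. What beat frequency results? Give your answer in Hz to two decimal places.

Closed pipe (odd harmonics): f_n = n·v/(4L) = 3·345.1/(4·0.543) = 476.6575 Hz.
f_beat = |476.6575 − 468.0| = 8.66 Hz.

8.66 Hz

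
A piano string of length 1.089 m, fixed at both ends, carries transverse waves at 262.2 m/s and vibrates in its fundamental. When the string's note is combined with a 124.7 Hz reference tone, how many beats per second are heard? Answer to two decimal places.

4.31 Hz

For a string fixed at both ends, f_n = n·v/(2L) = 1·262.2/(2·1.089) = 120.3857 Hz.
f_beat = |120.3857 − 124.7| = 4.31 Hz.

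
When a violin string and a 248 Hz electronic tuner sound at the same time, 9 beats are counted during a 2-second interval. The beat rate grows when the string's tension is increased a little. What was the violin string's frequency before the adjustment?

Beat frequency = 9/2 = 4.5 Hz.
|f − 248| = 4.5, so the violin string was at either 243.5 Hz or 252.5 Hz.
Higher tension means higher frequency; the adjustment raises the violin string's frequency.
The beat rate rose, so the adjustment moved the violin string further from 248 Hz — it was already above the reference.

252.5 Hz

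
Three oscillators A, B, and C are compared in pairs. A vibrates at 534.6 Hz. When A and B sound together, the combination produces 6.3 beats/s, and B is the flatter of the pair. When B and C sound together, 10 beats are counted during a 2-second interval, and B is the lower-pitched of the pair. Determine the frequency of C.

B is below A, so f_B = 534.6 − 6.3 = 528.3 Hz.
B–C: Beat frequency = 10/2 = 5 Hz.
C is above B, so f_C = 528.3 + 5 = 533.3 Hz.

533.3 Hz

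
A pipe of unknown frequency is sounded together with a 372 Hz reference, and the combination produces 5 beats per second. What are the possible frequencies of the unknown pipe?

367 Hz or 377 Hz

|f − 372| = 5, so f = 372 ± 5.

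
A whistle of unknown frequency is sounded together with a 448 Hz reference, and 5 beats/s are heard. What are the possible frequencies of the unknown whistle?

|f − 448| = 5, so f = 448 ± 5.

443 Hz or 453 Hz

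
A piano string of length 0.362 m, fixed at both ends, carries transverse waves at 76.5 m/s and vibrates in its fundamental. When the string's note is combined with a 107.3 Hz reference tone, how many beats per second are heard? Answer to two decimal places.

For a string fixed at both ends, f_n = n·v/(2L) = 1·76.5/(2·0.362) = 105.6630 Hz.
f_beat = |105.6630 − 107.3| = 1.64 Hz.

1.64 Hz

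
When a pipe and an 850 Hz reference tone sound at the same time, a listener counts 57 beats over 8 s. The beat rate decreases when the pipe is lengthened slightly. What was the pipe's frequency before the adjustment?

857.125 Hz

Beat frequency = 57/8 = 7.125 Hz.
|f − 850| = 7.125, so the pipe was at either 842.875 Hz or 857.125 Hz.
A longer pipe has a lower fundamental; the adjustment lowers the pipe's frequency.
The beat rate fell, so the adjustment moved the pipe toward 850 Hz — it must have started above the reference.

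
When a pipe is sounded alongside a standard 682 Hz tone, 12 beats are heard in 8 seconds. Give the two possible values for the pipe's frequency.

Beat frequency = 12/8 = 1.5 Hz.
|f − 682| = 1.5, so f = 682 ± 1.5.

680.5 Hz or 683.5 Hz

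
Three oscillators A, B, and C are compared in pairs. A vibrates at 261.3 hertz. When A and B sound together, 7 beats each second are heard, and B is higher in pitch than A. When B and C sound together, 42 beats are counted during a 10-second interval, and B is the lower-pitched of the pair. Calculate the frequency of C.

B is above A, so f_B = 261.3 + 7 = 268.3 Hz.
B–C: Beat frequency = 42/10 = 4.2 Hz.
C is above B, so f_C = 268.3 + 4.2 = 272.5 Hz.

272.5 Hz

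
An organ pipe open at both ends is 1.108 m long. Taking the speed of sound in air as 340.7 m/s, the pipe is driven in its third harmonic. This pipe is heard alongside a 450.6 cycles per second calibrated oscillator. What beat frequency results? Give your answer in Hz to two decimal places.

10.64 Hz

Open pipe: f_n = n·v/(2L) = 3·340.7/(2·1.108) = 461.2365 Hz.
f_beat = |461.2365 − 450.6| = 10.64 Hz.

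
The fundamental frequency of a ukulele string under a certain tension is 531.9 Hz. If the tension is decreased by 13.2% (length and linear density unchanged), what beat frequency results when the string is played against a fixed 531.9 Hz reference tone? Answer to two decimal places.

For a string, f ∝ √T, so the new frequency is 531.9·√0.868 = 495.5527 Hz.
f_beat = |495.5527 − 531.9| = 36.35 Hz.

36.35 Hz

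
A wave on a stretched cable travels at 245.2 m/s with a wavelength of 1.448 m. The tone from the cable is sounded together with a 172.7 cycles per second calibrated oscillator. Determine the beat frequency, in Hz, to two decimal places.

Source frequency f = v/λ = 245.2/1.448 = 169.3370 Hz.
f_beat = |169.3370 − 172.7| = 3.36 Hz.

3.36 Hz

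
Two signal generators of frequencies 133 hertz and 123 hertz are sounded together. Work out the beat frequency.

Beats arise from superposition of two nearby frequencies; the beat rate is |f₁ − f₂|.
|133 − 123| = 10 Hz.

10 Hz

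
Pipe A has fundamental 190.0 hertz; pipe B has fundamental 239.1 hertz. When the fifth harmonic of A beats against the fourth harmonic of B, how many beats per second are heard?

6.4 Hz

Fifth harmonic of the first: 5·190.0 = 950.0 Hz.
Fourth harmonic of the second: 4·239.1 = 956.4 Hz.
f_beat = |950.0 − 956.4| = 6.4 Hz.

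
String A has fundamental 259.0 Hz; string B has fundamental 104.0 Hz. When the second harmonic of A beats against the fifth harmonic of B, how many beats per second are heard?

2.0 Hz

Second harmonic of the first: 2·259.0 = 518.0 Hz.
Fifth harmonic of the second: 5·104.0 = 520.0 Hz.
f_beat = |518.0 − 520.0| = 2.0 Hz.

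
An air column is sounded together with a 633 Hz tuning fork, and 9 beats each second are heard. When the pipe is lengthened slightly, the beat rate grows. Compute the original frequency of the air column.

|f − 633| = 9, so the air column was at either 624 Hz or 642 Hz.
A longer pipe has a lower fundamental; the adjustment lowers the air column's frequency.
The beat rate rose, so the adjustment moved the air column further from 633 Hz — it was already below the reference.

624 Hz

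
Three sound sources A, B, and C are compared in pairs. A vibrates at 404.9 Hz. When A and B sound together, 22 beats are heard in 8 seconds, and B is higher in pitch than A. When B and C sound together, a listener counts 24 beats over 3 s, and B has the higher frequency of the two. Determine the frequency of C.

A–B: Beat frequency = 22/8 = 2.75 Hz.
B is above A, so f_B = 404.9 + 2.75 = 407.65 Hz.
B–C: Beat frequency = 24/3 = 8 Hz.
C is below B, so f_C = 407.65 − 8 = 399.65 Hz.

399.65 Hz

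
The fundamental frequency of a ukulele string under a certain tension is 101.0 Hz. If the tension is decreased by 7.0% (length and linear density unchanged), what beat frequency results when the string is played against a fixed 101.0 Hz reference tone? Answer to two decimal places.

3.60 Hz

For a string, f ∝ √T, so the new frequency is 101.0·√0.930 = 97.4009 Hz.
f_beat = |97.4009 − 101.0| = 3.60 Hz.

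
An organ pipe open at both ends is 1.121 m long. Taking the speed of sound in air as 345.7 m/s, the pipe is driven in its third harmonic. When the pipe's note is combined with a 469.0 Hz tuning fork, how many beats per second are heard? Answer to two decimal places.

6.42 Hz

Open pipe: f_n = n·v/(2L) = 3·345.7/(2·1.121) = 462.5781 Hz.
f_beat = |462.5781 − 469.0| = 6.42 Hz.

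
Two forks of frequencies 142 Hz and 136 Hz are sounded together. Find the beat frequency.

6 Hz

Beats arise from superposition of two nearby frequencies; the beat rate is |f₁ − f₂|.
|142 − 136| = 6 Hz.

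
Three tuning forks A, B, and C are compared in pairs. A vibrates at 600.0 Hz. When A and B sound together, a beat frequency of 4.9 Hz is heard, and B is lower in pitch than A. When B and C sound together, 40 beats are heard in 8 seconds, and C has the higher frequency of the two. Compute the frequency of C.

B is below A, so f_B = 600.0 − 4.9 = 595.1 Hz.
B–C: Beat frequency = 40/8 = 5 Hz.
C is above B, so f_C = 595.1 + 5 = 600.1 Hz.

600.1 Hz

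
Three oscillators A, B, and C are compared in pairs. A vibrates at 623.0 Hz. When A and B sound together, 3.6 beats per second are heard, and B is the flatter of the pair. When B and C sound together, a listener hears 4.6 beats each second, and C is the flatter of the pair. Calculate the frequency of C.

B is below A, so f_B = 623.0 − 3.6 = 619.4 Hz.
C is below B, so f_C = 619.4 − 4.6 = 614.8 Hz.

614.8 Hz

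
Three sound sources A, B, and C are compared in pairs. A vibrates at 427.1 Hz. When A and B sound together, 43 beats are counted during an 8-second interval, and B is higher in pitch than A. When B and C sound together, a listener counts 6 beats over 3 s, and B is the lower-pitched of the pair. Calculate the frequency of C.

A–B: Beat frequency = 43/8 = 5.375 Hz.
B is above A, so f_B = 427.1 + 5.375 = 432.475 Hz.
B–C: Beat frequency = 6/3 = 2 Hz.
C is above B, so f_C = 432.475 + 2 = 434.475 Hz.

434.475 Hz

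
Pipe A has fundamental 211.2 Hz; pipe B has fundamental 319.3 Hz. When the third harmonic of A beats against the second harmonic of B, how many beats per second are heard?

5.0 Hz

Third harmonic of the first: 3·211.2 = 633.6 Hz.
Second harmonic of the second: 2·319.3 = 638.6 Hz.
f_beat = |633.6 − 638.6| = 5.0 Hz.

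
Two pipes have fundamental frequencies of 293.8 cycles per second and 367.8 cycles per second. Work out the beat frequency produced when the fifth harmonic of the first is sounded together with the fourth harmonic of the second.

Fifth harmonic of the first: 5·293.8 = 1469.0 Hz.
Fourth harmonic of the second: 4·367.8 = 1471.2 Hz.
f_beat = |1469.0 − 1471.2| = 2.2 Hz.

2.2 Hz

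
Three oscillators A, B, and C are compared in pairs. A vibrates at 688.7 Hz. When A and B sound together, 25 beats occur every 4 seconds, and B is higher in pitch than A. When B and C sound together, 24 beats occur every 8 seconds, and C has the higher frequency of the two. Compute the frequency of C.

697.95 Hz

A–B: Beat frequency = 25/4 = 6.25 Hz.
B is above A, so f_B = 688.7 + 6.25 = 694.95 Hz.
B–C: Beat frequency = 24/8 = 3 Hz.
C is above B, so f_C = 694.95 + 3 = 697.95 Hz.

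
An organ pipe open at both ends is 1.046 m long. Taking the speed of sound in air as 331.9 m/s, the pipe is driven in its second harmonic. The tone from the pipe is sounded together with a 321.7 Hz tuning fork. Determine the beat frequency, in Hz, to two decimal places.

4.40 Hz

Open pipe: f_n = n·v/(2L) = 2·331.9/(2·1.046) = 317.3040 Hz.
f_beat = |317.3040 − 321.7| = 4.40 Hz.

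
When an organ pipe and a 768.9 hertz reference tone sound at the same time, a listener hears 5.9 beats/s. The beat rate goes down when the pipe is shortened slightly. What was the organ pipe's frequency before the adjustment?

763 Hz

|f − 768.9| = 5.9, so the organ pipe was at either 763 Hz or 774.8 Hz.
A shorter pipe has a higher fundamental; the adjustment raises the organ pipe's frequency.
The beat rate fell, so the adjustment moved the organ pipe toward 768.9 Hz — it must have started below the reference.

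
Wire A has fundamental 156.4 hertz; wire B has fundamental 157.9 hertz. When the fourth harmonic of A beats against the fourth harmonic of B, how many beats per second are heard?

6.0 Hz

Fourth harmonic of the first: 4·156.4 = 625.6 Hz.
Fourth harmonic of the second: 4·157.9 = 631.6 Hz.
f_beat = |625.6 − 631.6| = 6.0 Hz.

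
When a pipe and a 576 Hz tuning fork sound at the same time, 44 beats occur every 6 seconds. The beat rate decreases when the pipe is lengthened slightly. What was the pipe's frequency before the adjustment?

Beat frequency = 44/6 = 7.3333 Hz.
|f − 576| = 7.3333, so the pipe was at either 568.6667 Hz or 583.3333 Hz.
A longer pipe has a lower fundamental; the adjustment lowers the pipe's frequency.
The beat rate fell, so the adjustment moved the pipe toward 576 Hz — it must have started above the reference.

583.3333 Hz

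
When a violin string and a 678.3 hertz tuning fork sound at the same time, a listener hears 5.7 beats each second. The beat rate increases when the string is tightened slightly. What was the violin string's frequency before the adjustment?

|f − 678.3| = 5.7, so the violin string was at either 672.6 Hz or 684 Hz.
Increasing tension raises a string's frequency; the adjustment raises the violin string's frequency.
The beat rate rose, so the adjustment moved the violin string further from 678.3 Hz — it was already above the reference.

684 Hz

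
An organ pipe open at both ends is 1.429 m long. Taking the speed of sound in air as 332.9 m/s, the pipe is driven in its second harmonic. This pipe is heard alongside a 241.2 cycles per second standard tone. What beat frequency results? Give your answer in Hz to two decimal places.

8.24 Hz

Open pipe: f_n = n·v/(2L) = 2·332.9/(2·1.429) = 232.9601 Hz.
f_beat = |232.9601 − 241.2| = 8.24 Hz.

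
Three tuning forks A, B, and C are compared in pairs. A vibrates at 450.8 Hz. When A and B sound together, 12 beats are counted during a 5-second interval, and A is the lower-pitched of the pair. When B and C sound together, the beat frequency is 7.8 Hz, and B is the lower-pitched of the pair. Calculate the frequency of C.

A–B: Beat frequency = 12/5 = 2.4 Hz.
B is above A, so f_B = 450.8 + 2.4 = 453.2 Hz.
C is above B, so f_C = 453.2 + 7.8 = 461 Hz.

461 Hz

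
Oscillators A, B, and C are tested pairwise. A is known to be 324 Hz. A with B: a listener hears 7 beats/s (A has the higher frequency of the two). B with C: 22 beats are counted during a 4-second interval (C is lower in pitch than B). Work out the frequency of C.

311.5 Hz

B is below A, so f_B = 324 − 7 = 317 Hz.
B–C: Beat frequency = 22/4 = 5.5 Hz.
C is below B, so f_C = 317 − 5.5 = 311.5 Hz.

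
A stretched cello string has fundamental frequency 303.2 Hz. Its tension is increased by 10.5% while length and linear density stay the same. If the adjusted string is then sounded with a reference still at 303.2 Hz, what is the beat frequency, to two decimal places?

15.52 Hz

For a string, f ∝ √T, so the new frequency is 303.2·√1.105 = 318.7207 Hz.
f_beat = |318.7207 − 303.2| = 15.52 Hz.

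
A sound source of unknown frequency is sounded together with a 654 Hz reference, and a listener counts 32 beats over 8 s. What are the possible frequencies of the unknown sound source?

Beat frequency = 32/8 = 4 Hz.
|f − 654| = 4, so f = 654 ± 4.

650 Hz or 658 Hz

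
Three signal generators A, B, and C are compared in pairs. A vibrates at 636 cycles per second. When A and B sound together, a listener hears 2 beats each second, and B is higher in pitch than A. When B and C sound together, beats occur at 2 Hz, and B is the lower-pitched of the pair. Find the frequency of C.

B is above A, so f_B = 636 + 2 = 638 Hz.
C is above B, so f_C = 638 + 2 = 640 Hz.

640 Hz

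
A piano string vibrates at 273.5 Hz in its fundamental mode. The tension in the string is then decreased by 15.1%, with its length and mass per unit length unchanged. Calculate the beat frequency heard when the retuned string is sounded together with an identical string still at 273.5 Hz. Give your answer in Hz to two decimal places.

For a string, f ∝ √T, so the new frequency is 273.5·√0.849 = 252.0062 Hz.
f_beat = |252.0062 − 273.5| = 21.49 Hz.

21.49 Hz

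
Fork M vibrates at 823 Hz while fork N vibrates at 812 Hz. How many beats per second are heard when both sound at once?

Beats arise from superposition of two nearby frequencies; the beat rate is |f₁ − f₂|.
|823 − 812| = 11 Hz.

11 Hz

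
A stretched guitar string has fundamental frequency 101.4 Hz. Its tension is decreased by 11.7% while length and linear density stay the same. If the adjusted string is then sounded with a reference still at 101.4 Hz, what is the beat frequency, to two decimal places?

For a string, f ∝ √T, so the new frequency is 101.4·√0.883 = 95.2836 Hz.
f_beat = |95.2836 − 101.4| = 6.12 Hz.

6.12 Hz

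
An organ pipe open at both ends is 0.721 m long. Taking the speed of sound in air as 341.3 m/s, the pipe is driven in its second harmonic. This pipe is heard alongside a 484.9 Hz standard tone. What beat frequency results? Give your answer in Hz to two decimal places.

11.53 Hz

Open pipe: f_n = n·v/(2L) = 2·341.3/(2·0.721) = 473.3703 Hz.
f_beat = |473.3703 − 484.9| = 11.53 Hz.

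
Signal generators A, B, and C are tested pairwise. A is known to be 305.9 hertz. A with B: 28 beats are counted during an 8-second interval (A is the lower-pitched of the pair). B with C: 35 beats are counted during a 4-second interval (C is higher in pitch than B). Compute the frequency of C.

A–B: Beat frequency = 28/8 = 3.5 Hz.
B is above A, so f_B = 305.9 + 3.5 = 309.4 Hz.
B–C: Beat frequency = 35/4 = 8.75 Hz.
C is above B, so f_C = 309.4 + 8.75 = 318.15 Hz.

318.15 Hz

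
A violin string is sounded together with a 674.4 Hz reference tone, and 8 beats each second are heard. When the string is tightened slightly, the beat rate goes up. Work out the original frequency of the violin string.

|f − 674.4| = 8, so the violin string was at either 666.4 Hz or 682.4 Hz.
Increasing tension raises a string's frequency; the adjustment raises the violin string's frequency.
The beat rate rose, so the adjustment moved the violin string further from 674.4 Hz — it was already above the reference.

682.4 Hz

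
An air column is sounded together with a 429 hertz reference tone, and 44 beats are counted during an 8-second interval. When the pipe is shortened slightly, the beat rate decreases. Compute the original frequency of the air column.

Beat frequency = 44/8 = 5.5 Hz.
|f − 429| = 5.5, so the air column was at either 423.5 Hz or 434.5 Hz.
A shorter pipe has a higher fundamental; the adjustment raises the air column's frequency.
The beat rate fell, so the adjustment moved the air column toward 429 Hz — it must have started below the reference.

423.5 Hz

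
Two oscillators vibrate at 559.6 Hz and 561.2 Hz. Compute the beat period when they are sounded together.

f_beat = |559.6 − 561.2| = 1.6 Hz.
Beat period T = 1 / f_beat = 1 / 1.6 s.

0.625 s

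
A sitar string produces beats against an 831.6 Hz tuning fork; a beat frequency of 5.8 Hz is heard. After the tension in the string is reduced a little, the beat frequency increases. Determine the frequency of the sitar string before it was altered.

|f − 831.6| = 5.8, so the sitar string was at either 825.8 Hz or 837.4 Hz.
Lower tension means lower frequency; the adjustment lowers the sitar string's frequency.
The beat rate rose, so the adjustment moved the sitar string further from 831.6 Hz — it was already below the reference.

825.8 Hz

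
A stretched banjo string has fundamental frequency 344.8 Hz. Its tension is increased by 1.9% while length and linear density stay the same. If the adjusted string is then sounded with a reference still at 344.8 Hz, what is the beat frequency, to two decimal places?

3.26 Hz

For a string, f ∝ √T, so the new frequency is 344.8·√1.019 = 348.0602 Hz.
f_beat = |348.0602 − 344.8| = 3.26 Hz.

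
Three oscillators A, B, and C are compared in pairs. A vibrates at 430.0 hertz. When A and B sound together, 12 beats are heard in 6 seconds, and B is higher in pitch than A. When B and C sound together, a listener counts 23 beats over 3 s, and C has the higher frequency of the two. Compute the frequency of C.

439.6667 Hz

A–B: Beat frequency = 12/6 = 2 Hz.
B is above A, so f_B = 430.0 + 2 = 432 Hz.
B–C: Beat frequency = 23/3 = 7.6667 Hz.
C is above B, so f_C = 432 + 7.6667 = 439.6667 Hz.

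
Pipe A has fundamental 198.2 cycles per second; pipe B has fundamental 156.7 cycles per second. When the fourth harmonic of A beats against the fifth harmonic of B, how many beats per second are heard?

Fourth harmonic of the first: 4·198.2 = 792.8 Hz.
Fifth harmonic of the second: 5·156.7 = 783.5 Hz.
f_beat = |792.8 − 783.5| = 9.3 Hz.

9.3 Hz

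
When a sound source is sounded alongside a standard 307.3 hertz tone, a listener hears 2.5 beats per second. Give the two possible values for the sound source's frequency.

304.8 Hz or 309.8 Hz

|f − 307.3| = 2.5, so f = 307.3 ± 2.5.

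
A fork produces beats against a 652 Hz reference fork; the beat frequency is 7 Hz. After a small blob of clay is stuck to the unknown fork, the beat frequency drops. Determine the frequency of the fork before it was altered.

659 Hz

|f − 652| = 7, so the fork was at either 645 Hz or 659 Hz.
Adding mass to a fork lowers its frequency; the adjustment lowers the fork's frequency.
The beat rate fell, so the adjustment moved the fork toward 652 Hz — it must have started above the reference.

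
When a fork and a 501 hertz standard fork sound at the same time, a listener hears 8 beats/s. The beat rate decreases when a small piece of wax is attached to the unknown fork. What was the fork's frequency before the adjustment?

509 Hz

|f − 501| = 8, so the fork was at either 493 Hz or 509 Hz.
Loading a fork with wax lowers its frequency; the adjustment lowers the fork's frequency.
The beat rate fell, so the adjustment moved the fork toward 501 Hz — it must have started above the reference.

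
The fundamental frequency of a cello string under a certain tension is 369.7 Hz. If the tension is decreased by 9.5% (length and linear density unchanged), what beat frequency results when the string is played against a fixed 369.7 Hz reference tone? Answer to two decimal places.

18.00 Hz

For a string, f ∝ √T, so the new frequency is 369.7·√0.905 = 351.7011 Hz.
f_beat = |351.7011 − 369.7| = 18.00 Hz.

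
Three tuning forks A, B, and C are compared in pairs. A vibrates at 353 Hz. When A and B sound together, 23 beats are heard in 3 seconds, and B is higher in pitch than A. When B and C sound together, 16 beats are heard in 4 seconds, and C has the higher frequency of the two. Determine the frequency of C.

364.6667 Hz

A–B: Beat frequency = 23/3 = 7.6667 Hz.
B is above A, so f_B = 353 + 7.6667 = 360.6667 Hz.
B–C: Beat frequency = 16/4 = 4 Hz.
C is above B, so f_C = 360.6667 + 4 = 364.6667 Hz.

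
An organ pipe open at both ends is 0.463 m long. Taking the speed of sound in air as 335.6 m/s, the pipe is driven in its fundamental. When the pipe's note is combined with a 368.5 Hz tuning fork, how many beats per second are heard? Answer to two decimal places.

6.08 Hz

Open pipe: f_n = n·v/(2L) = 1·335.6/(2·0.463) = 362.4190 Hz.
f_beat = |362.4190 − 368.5| = 6.08 Hz.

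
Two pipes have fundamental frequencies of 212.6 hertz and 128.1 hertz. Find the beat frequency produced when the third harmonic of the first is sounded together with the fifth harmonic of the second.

2.7 Hz

Third harmonic of the first: 3·212.6 = 637.8 Hz.
Fifth harmonic of the second: 5·128.1 = 640.5 Hz.
f_beat = |637.8 − 640.5| = 2.7 Hz.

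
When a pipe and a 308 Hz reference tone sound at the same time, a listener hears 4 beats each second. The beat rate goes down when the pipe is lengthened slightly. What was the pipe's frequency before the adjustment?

|f − 308| = 4, so the pipe was at either 304 Hz or 312 Hz.
A longer pipe has a lower fundamental; the adjustment lowers the pipe's frequency.
The beat rate fell, so the adjustment moved the pipe toward 308 Hz — it must have started above the reference.

312 Hz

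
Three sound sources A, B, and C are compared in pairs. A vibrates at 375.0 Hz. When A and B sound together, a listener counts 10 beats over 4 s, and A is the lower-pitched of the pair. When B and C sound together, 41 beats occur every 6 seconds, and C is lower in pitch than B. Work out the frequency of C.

A–B: Beat frequency = 10/4 = 2.5 Hz.
B is above A, so f_B = 375.0 + 2.5 = 377.5 Hz.
B–C: Beat frequency = 41/6 = 6.8333 Hz.
C is below B, so f_C = 377.5 − 6.8333 = 370.6667 Hz.

370.6667 Hz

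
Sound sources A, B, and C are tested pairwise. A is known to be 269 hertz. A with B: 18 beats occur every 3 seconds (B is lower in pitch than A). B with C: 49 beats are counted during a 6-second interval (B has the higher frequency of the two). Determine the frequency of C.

A–B: Beat frequency = 18/3 = 6 Hz.
B is below A, so f_B = 269 − 6 = 263 Hz.
B–C: Beat frequency = 49/6 = 8.1667 Hz.
C is below B, so f_C = 263 − 8.1667 = 254.8333 Hz.

254.8333 Hz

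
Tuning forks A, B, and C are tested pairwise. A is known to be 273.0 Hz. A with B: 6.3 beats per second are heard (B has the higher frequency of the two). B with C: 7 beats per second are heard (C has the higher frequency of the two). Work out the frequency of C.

286.3 Hz

B is above A, so f_B = 273.0 + 6.3 = 279.3 Hz.
C is above B, so f_C = 279.3 + 7 = 286.3 Hz.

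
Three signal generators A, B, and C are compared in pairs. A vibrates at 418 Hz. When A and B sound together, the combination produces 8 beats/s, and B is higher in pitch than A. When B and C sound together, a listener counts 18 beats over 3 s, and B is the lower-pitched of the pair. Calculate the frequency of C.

432 Hz

B is above A, so f_B = 418 + 8 = 426 Hz.
B–C: Beat frequency = 18/3 = 6 Hz.
C is above B, so f_C = 426 + 6 = 432 Hz.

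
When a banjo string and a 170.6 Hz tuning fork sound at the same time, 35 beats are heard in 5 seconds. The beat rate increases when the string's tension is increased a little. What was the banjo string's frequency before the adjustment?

177.6 Hz

Beat frequency = 35/5 = 7 Hz.
|f − 170.6| = 7, so the banjo string was at either 163.6 Hz or 177.6 Hz.
Higher tension means higher frequency; the adjustment raises the banjo string's frequency.
The beat rate rose, so the adjustment moved the banjo string further from 170.6 Hz — it was already above the reference.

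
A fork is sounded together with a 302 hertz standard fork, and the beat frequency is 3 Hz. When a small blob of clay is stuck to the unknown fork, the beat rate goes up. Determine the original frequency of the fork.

|f − 302| = 3, so the fork was at either 299 Hz or 305 Hz.
Adding mass to a fork lowers its frequency; the adjustment lowers the fork's frequency.
The beat rate rose, so the adjustment moved the fork further from 302 Hz — it was already below the reference.

299 Hz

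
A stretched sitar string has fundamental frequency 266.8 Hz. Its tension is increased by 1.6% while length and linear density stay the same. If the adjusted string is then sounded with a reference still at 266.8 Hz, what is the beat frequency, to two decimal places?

2.13 Hz

For a string, f ∝ √T, so the new frequency is 266.8·√1.016 = 268.9259 Hz.
f_beat = |268.9259 − 266.8| = 2.13 Hz.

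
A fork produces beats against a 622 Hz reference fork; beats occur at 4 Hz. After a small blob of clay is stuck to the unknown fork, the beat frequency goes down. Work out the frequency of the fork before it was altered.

|f − 622| = 4, so the fork was at either 618 Hz or 626 Hz.
Adding mass to a fork lowers its frequency; the adjustment lowers the fork's frequency.
The beat rate fell, so the adjustment moved the fork toward 622 Hz — it must have started above the reference.

626 Hz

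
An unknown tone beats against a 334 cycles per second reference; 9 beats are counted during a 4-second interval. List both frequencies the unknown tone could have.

Beat frequency = 9/4 = 2.25 Hz.
|f − 334| = 2.25, so f = 334 ± 2.25.

331.75 Hz or 336.25 Hz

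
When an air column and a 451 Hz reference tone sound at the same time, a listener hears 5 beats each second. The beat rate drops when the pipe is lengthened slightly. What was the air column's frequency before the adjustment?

456 Hz

|f − 451| = 5, so the air column was at either 446 Hz or 456 Hz.
A longer pipe has a lower fundamental; the adjustment lowers the air column's frequency.
The beat rate fell, so the adjustment moved the air column toward 451 Hz — it must have started above the reference.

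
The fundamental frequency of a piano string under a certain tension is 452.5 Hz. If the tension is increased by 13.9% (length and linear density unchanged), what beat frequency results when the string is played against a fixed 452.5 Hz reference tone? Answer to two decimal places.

30.43 Hz

For a string, f ∝ √T, so the new frequency is 452.5·√1.139 = 482.9258 Hz.
f_beat = |482.9258 − 452.5| = 30.43 Hz.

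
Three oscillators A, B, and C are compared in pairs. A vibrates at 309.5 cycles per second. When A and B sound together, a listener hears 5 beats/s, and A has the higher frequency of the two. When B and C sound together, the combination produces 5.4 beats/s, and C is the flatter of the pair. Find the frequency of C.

299.1 Hz

B is below A, so f_B = 309.5 − 5 = 304.5 Hz.
C is below B, so f_C = 304.5 − 5.4 = 299.1 Hz.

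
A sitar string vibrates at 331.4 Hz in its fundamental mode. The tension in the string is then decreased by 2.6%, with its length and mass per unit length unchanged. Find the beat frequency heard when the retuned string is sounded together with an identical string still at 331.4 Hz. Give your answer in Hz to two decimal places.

4.34 Hz

For a string, f ∝ √T, so the new frequency is 331.4·√0.974 = 327.0634 Hz.
f_beat = |327.0634 − 331.4| = 4.34 Hz.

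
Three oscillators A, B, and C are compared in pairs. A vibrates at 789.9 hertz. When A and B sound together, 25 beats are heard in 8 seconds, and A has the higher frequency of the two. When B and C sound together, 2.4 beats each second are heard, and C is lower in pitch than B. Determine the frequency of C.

784.375 Hz

A–B: Beat frequency = 25/8 = 3.125 Hz.
B is below A, so f_B = 789.9 − 3.125 = 786.775 Hz.
C is below B, so f_C = 786.775 − 2.4 = 784.375 Hz.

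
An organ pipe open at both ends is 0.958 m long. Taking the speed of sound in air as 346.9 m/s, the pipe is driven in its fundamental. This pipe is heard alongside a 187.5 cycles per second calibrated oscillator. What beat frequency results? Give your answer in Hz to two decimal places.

Open pipe: f_n = n·v/(2L) = 1·346.9/(2·0.958) = 181.0543 Hz.
f_beat = |181.0543 − 187.5| = 6.45 Hz.

6.45 Hz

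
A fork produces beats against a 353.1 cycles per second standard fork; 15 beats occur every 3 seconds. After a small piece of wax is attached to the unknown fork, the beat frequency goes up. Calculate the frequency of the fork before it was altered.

348.1 Hz

Beat frequency = 15/3 = 5 Hz.
|f − 353.1| = 5, so the fork was at either 348.1 Hz or 358.1 Hz.
Loading a fork with wax lowers its frequency; the adjustment lowers the fork's frequency.
The beat rate rose, so the adjustment moved the fork further from 353.1 Hz — it was already below the reference.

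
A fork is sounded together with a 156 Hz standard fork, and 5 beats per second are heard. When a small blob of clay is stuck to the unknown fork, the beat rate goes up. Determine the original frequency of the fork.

151 Hz

|f − 156| = 5, so the fork was at either 151 Hz or 161 Hz.
Adding mass to a fork lowers its frequency; the adjustment lowers the fork's frequency.
The beat rate rose, so the adjustment moved the fork further from 156 Hz — it was already below the reference.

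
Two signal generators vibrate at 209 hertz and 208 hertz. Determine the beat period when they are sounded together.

1.000 s

f_beat = |209 − 208| = 1 Hz.
Beat period T = 1 / f_beat = 1 / 1 s.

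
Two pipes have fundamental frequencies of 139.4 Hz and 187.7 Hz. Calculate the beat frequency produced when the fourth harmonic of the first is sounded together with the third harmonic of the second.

5.5 Hz

Fourth harmonic of the first: 4·139.4 = 557.6 Hz.
Third harmonic of the second: 3·187.7 = 563.1 Hz.
f_beat = |557.6 − 563.1| = 5.5 Hz.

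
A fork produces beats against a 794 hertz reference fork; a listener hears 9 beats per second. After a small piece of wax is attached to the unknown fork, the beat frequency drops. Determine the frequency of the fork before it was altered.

|f − 794| = 9, so the fork was at either 785 Hz or 803 Hz.
Loading a fork with wax lowers its frequency; the adjustment lowers the fork's frequency.
The beat rate fell, so the adjustment moved the fork toward 794 Hz — it must have started above the reference.

803 Hz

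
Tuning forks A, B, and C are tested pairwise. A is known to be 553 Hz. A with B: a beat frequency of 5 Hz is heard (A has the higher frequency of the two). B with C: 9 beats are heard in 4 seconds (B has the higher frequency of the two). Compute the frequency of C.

545.75 Hz

B is below A, so f_B = 553 − 5 = 548 Hz.
B–C: Beat frequency = 9/4 = 2.25 Hz.
C is below B, so f_C = 548 − 2.25 = 545.75 Hz.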